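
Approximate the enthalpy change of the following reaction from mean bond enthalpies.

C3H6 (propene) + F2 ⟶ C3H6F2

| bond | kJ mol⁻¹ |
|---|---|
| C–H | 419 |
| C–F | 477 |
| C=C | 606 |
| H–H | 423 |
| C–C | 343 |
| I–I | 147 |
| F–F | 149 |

Bonds broken (reactants):
  C–C: 1 × 343 = 343
  C–H: 6 × 419 = 2514
  C=C: 1 × 606 = 606
  F–F: 1 × 149 = 149
  Σ(broken) = 3612 kJ
Bonds formed (products):
  C–C: 2 × 343 = 686
  C–F: 2 × 477 = 954
  C–H: 6 × 419 = 2514
  Σ(formed) = 4154 kJ
ΔH = Σ(broken) − Σ(formed) = 3612 − 4154 = −542 kJ

ΔH ≈ −542 kJ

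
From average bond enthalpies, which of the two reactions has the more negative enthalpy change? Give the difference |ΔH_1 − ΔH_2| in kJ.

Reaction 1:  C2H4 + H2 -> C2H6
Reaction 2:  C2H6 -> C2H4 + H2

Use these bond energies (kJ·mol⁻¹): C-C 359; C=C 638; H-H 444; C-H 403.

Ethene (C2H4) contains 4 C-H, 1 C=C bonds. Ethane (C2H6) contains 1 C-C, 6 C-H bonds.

Reaction 1:
  Bonds broken (reactants):
    C-H: 4 × 403 = 1612
    C=C: 1 × 638 = 638
    H-H: 1 × 444 = 444
    Σ(broken) = 2694 kJ
  Bonds formed (products):
    C-C: 1 × 359 = 359
    C-H: 6 × 403 = 2418
    Σ(formed) = 2777 kJ
  ΔH_1 = 2694 − 2777 = −83 kJ
Reaction 2:
  Bonds broken (reactants):
    C-C: 1 × 359 = 359
    C-H: 6 × 403 = 2418
    Σ(broken) = 2777 kJ
  Bonds formed (products):
    C-H: 4 × 403 = 1612
    C=C: 1 × 638 = 638
    H-H: 1 × 444 = 444
    Σ(formed) = 2694 kJ
  ΔH_2 = 2777 − 2694 = +83 kJ
ΔH_1 − ΔH_2 = −166 kJ, so reaction 1 has the more negative ΔH; |ΔH_1 − ΔH_2| = 166 kJ.

Reaction 1, by 166 kJ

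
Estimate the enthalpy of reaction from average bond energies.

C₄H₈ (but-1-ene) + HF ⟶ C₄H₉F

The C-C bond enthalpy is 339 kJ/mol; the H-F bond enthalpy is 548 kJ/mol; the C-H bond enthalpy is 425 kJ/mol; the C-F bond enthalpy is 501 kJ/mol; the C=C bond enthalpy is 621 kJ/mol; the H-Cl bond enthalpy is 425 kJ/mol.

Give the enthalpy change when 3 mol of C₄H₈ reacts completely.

Bonds broken (reactants):
  C-C: 2 × 339 = 678
  C-H: 8 × 425 = 3400
  C=C: 1 × 621 = 621
  H-F: 1 × 548 = 548
  Σ(broken) = 5247 kJ
Bonds formed (products):
  C-C: 3 × 339 = 1017
  C-F: 1 × 501 = 501
  C-H: 9 × 425 = 3825
  Σ(formed) = 5343 kJ
ΔH = Σ(broken) − Σ(formed) = 5247 − 5343 = −96 kJ
For 3× the reaction as written: 3 × (−96) = −288 kJ

ΔH = −288 kJ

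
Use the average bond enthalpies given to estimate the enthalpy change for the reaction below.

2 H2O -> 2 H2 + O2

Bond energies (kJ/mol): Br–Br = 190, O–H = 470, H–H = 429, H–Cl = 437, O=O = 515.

Bonds broken (reactants):
  O–H: 4 × 470 = 1880
  Σ(broken) = 1880 kJ
Bonds formed (products):
  H–H: 2 × 429 = 858
  O=O: 1 × 515 = 515
  Σ(formed) = 1373 kJ
ΔH = Σ(broken) − Σ(formed) = 1880 − 1373 = +507 kJ

ΔH ≈ +507 kJ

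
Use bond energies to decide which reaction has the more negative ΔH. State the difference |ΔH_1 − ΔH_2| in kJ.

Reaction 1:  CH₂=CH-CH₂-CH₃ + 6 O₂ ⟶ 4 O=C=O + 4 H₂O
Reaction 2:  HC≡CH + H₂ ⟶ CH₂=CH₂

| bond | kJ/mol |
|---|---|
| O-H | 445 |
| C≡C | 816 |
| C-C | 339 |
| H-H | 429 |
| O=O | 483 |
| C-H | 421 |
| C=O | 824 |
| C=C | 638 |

Reaction 1, by 2335 kJ

Reaction 1:
  Bonds broken (reactants):
    C-C: 2 × 339 = 678
    C-H: 8 × 421 = 3368
    C=C: 1 × 638 = 638
    O=O: 6 × 483 = 2898
    Σ(broken) = 7582 kJ
  Bonds formed (products):
    C=O: 8 × 824 = 6592
    O-H: 8 × 445 = 3560
    Σ(formed) = 10152 kJ
  ΔH_1 = 7582 − 10152 = −2570 kJ
Reaction 2:
  Bonds broken (reactants):
    C≡C: 1 × 816 = 816
    C-H: 2 × 421 = 842
    H-H: 1 × 429 = 429
    Σ(broken) = 2087 kJ
  Bonds formed (products):
    C-H: 4 × 421 = 1684
    C=C: 1 × 638 = 638
    Σ(formed) = 2322 kJ
  ΔH_2 = 2087 − 2322 = −235 kJ
ΔH_1 − ΔH_2 = −2335 kJ, so reaction 1 has the more negative ΔH; |ΔH_1 − ΔH_2| = 2335 kJ.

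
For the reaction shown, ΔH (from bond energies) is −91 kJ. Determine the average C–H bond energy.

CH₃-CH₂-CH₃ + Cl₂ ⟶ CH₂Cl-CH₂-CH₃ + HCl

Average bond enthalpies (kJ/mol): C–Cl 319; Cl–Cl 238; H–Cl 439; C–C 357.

D(C–H) ≈ 429 kJ/mol

Let D be the C–H bond energy.
Σ(broken) = 2×357 + 8×D + 1×238 = 952 + 8D
Σ(formed) = 2×357 + 1×319 + 7×D + 1×439 = 1472 + 7D
ΔH = Σ(broken) − Σ(formed) = (952 + 8D) − (1472 + 7D) = −520 + D
Setting this equal to −91 kJ gives D = 429 kJ/mol.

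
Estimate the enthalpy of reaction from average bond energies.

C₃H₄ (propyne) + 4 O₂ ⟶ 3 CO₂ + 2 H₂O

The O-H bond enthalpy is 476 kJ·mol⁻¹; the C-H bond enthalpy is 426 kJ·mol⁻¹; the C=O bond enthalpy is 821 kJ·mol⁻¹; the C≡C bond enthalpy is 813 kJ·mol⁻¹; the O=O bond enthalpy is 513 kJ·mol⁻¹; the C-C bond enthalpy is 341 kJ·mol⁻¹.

ΔH ≈ −1920 kJ

Bonds broken (reactants):
  C≡C: 1 × 813 = 813
  C-C: 1 × 341 = 341
  C-H: 4 × 426 = 1704
  O=O: 4 × 513 = 2052
  Σ(broken) = 4910 kJ
Bonds formed (products):
  C=O: 6 × 821 = 4926
  O-H: 4 × 476 = 1904
  Σ(formed) = 6830 kJ
ΔH = Σ(broken) − Σ(formed) = 4910 − 6830 = −1920 kJ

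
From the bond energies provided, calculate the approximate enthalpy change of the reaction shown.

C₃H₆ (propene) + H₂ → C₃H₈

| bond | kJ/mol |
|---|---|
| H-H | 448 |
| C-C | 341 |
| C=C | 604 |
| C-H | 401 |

Bonds broken (reactants):
  C-C: 1 × 341 = 341
  C-H: 6 × 401 = 2406
  C=C: 1 × 604 = 604
  H-H: 1 × 448 = 448
  Σ(broken) = 3799 kJ
Bonds formed (products):
  C-C: 2 × 341 = 682
  C-H: 8 × 401 = 3208
  Σ(formed) = 3890 kJ
ΔH = Σ(broken) − Σ(formed) = 3799 − 3890 = −91 kJ

ΔH ≈ −91 kJ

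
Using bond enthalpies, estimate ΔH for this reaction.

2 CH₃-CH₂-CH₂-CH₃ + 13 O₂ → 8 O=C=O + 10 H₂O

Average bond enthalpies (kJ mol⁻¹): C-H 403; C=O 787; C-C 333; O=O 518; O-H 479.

ΔH ≈ −5380 kJ

Bonds broken (reactants):
  C-C: 6 × 333 = 1998
  C-H: 20 × 403 = 8060
  O=O: 13 × 518 = 6734
  Σ(broken) = 16792 kJ
Bonds formed (products):
  C=O: 16 × 787 = 12592
  O-H: 20 × 479 = 9580
  Σ(formed) = 22172 kJ
ΔH = Σ(broken) − Σ(formed) = 16792 − 22172 = −5380 kJ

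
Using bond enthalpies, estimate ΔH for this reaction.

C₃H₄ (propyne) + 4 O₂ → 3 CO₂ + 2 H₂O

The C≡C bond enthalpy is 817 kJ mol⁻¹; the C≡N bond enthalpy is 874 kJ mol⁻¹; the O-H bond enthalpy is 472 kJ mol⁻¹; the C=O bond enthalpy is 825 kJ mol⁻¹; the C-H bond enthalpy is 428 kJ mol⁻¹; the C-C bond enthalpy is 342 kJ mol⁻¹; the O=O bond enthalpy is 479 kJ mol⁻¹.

ΔH ≈ −2051 kJ

Bonds broken (reactants):
  C≡C: 1 × 817 = 817
  C-C: 1 × 342 = 342
  C-H: 4 × 428 = 1712
  O=O: 4 × 479 = 1916
  Σ(broken) = 4787 kJ
Bonds formed (products):
  C=O: 6 × 825 = 4950
  O-H: 4 × 472 = 1888
  Σ(formed) = 6838 kJ
ΔH = Σ(broken) − Σ(formed) = 4787 − 6838 = −2051 kJ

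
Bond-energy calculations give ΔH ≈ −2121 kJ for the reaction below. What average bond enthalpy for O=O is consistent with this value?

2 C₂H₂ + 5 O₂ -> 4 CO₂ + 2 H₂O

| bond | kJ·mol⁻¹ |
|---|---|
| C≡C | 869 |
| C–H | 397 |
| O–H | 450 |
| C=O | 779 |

Let D be the O=O bond energy.
Σ(broken) = 2×869 + 4×397 + 5×D = 3326 + 5D
Σ(formed) = 8×779 + 4×450 = 8032
ΔH = Σ(broken) − Σ(formed) = (3326 + 5D) − (8032) = −4706 + 5D
Setting this equal to −2121 kJ gives 5D = 2585, so D = 517 kJ/mol.

D(O=O) ≈ 517 kJ/mol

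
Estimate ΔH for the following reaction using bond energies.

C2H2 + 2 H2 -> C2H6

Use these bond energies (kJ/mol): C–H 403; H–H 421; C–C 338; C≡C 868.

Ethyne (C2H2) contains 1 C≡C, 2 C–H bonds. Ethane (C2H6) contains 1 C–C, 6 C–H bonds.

ΔH ≈ −240 kJ

Bonds broken (reactants):
  C≡C: 1 × 868 = 868
  C–H: 2 × 403 = 806
  H–H: 2 × 421 = 842
  Σ(broken) = 2516 kJ
Bonds formed (products):
  C–C: 1 × 338 = 338
  C–H: 6 × 403 = 2418
  Σ(formed) = 2756 kJ
ΔH = Σ(broken) − Σ(formed) = 2516 − 2756 = −240 kJ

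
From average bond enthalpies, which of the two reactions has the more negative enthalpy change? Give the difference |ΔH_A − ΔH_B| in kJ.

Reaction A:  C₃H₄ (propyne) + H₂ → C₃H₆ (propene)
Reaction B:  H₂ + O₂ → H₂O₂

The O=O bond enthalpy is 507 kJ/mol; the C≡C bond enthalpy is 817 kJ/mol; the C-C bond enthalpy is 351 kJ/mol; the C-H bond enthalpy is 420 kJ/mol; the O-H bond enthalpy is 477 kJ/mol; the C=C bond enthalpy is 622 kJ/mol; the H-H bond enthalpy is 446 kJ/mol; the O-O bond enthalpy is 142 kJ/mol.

Reaction A, by 56 kJ

Reaction A:
  Bonds broken (reactants):
    C≡C: 1 × 817 = 817
    C-C: 1 × 351 = 351
    C-H: 4 × 420 = 1680
    H-H: 1 × 446 = 446
    Σ(broken) = 3294 kJ
  Bonds formed (products):
    C-C: 1 × 351 = 351
    C-H: 6 × 420 = 2520
    C=C: 1 × 622 = 622
    Σ(formed) = 3493 kJ
  ΔH_A = 3294 − 3493 = −199 kJ
Reaction B:
  Bonds broken (reactants):
    H-H: 1 × 446 = 446
    O=O: 1 × 507 = 507
    Σ(broken) = 953 kJ
  Bonds formed (products):
    O-H: 2 × 477 = 954
    O-O: 1 × 142 = 142
    Σ(formed) = 1096 kJ
  ΔH_B = 953 − 1096 = −143 kJ
ΔH_A − ΔH_B = −56 kJ, so reaction A has the more negative ΔH; |ΔH_A − ΔH_B| = 56 kJ.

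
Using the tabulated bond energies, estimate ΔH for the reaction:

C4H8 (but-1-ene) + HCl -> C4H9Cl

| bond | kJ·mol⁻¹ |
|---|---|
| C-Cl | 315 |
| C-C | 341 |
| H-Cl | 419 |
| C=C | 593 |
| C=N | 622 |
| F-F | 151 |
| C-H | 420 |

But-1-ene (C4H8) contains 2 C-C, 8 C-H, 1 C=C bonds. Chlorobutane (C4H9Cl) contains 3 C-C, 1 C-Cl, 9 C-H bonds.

ΔH ≈ −64 kJ

Bonds broken (reactants):
  C-C: 2 × 341 = 682
  C-H: 8 × 420 = 3360
  C=C: 1 × 593 = 593
  H-Cl: 1 × 419 = 419
  Σ(broken) = 5054 kJ
Bonds formed (products):
  C-C: 3 × 341 = 1023
  C-Cl: 1 × 315 = 315
  C-H: 9 × 420 = 3780
  Σ(formed) = 5118 kJ
ΔH = Σ(broken) − Σ(formed) = 5054 − 5118 = −64 kJ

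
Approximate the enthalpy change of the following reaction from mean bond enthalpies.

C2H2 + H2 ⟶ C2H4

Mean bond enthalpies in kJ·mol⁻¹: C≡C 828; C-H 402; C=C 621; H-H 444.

Bonds broken (reactants):
  C≡C: 1 × 828 = 828
  C-H: 2 × 402 = 804
  H-H: 1 × 444 = 444
  Σ(broken) = 2076 kJ
Bonds formed (products):
  C-H: 4 × 402 = 1608
  C=C: 1 × 621 = 621
  Σ(formed) = 2229 kJ
ΔH = Σ(broken) − Σ(formed) = 2076 − 2229 = −153 kJ

ΔH ≈ −153 kJ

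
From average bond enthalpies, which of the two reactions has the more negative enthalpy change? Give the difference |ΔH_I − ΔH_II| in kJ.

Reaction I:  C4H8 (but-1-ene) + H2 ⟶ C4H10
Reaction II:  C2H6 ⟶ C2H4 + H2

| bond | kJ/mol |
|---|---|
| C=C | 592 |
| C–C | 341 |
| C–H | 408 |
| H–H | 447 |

Reaction I:
  Bonds broken (reactants):
    C–C: 2 × 341 = 682
    C–H: 8 × 408 = 3264
    C=C: 1 × 592 = 592
    H–H: 1 × 447 = 447
    Σ(broken) = 4985 kJ
  Bonds formed (products):
    C–C: 3 × 341 = 1023
    C–H: 10 × 408 = 4080
    Σ(formed) = 5103 kJ
  ΔH_I = 4985 − 5103 = −118 kJ
Reaction II:
  Bonds broken (reactants):
    C–C: 1 × 341 = 341
    C–H: 6 × 408 = 2448
    Σ(broken) = 2789 kJ
  Bonds formed (products):
    C–H: 4 × 408 = 1632
    C=C: 1 × 592 = 592
    H–H: 1 × 447 = 447
    Σ(formed) = 2671 kJ
  ΔH_II = 2789 − 2671 = +118 kJ
ΔH_I − ΔH_II = −236 kJ, so reaction I has the more negative ΔH; |ΔH_I − ΔH_II| = 236 kJ.

Reaction I, by 236 kJ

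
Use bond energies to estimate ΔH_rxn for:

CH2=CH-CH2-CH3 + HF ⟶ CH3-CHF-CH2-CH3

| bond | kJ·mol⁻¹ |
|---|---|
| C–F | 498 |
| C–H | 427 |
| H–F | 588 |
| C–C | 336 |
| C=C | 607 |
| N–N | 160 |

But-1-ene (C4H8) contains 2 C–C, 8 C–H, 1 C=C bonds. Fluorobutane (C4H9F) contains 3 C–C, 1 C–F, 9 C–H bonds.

ΔH ≈ −66 kJ

Bonds broken (reactants):
  C–C: 2 × 336 = 672
  C–H: 8 × 427 = 3416
  C=C: 1 × 607 = 607
  H–F: 1 × 588 = 588
  Σ(broken) = 5283 kJ
Bonds formed (products):
  C–C: 3 × 336 = 1008
  C–F: 1 × 498 = 498
  C–H: 9 × 427 = 3843
  Σ(formed) = 5349 kJ
ΔH = Σ(broken) − Σ(formed) = 5283 − 5349 = −66 kJ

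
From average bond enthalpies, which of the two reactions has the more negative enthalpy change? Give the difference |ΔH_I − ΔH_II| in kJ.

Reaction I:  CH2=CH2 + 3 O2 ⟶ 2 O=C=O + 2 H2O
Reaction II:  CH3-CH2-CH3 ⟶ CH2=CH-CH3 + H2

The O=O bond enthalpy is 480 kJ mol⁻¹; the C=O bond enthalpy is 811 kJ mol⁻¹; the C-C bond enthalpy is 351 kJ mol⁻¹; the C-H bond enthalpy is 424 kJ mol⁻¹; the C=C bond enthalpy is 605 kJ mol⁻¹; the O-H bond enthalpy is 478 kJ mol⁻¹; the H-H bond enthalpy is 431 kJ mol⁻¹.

Reaction I:
  Bonds broken (reactants):
    C-H: 4 × 424 = 1696
    C=C: 1 × 605 = 605
    O=O: 3 × 480 = 1440
    Σ(broken) = 3741 kJ
  Bonds formed (products):
    C=O: 4 × 811 = 3244
    O-H: 4 × 478 = 1912
    Σ(formed) = 5156 kJ
  ΔH_I = 3741 − 5156 = −1415 kJ
Reaction II:
  Bonds broken (reactants):
    C-C: 2 × 351 = 702
    C-H: 8 × 424 = 3392
    Σ(broken) = 4094 kJ
  Bonds formed (products):
    C-C: 1 × 351 = 351
    C-H: 6 × 424 = 2544
    C=C: 1 × 605 = 605
    H-H: 1 × 431 = 431
    Σ(formed) = 3931 kJ
  ΔH_II = 4094 − 3931 = +163 kJ
ΔH_I − ΔH_II = −1578 kJ, so reaction I has the more negative ΔH; |ΔH_I − ΔH_II| = 1578 kJ.

Reaction I, by 1578 kJ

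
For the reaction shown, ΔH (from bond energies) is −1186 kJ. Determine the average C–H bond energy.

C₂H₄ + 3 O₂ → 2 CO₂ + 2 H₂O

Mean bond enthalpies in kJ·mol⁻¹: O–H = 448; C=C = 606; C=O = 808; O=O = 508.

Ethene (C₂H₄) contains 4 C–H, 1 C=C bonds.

Let D be the C–H bond energy.
Σ(broken) = 4×D + 1×606 + 3×508 = 2130 + 4D
Σ(formed) = 4×808 + 4×448 = 5024
ΔH = Σ(broken) − Σ(formed) = (2130 + 4D) − (5024) = −2894 + 4D
Setting this equal to −1186 kJ gives 4D = 1708, so D = 427 kJ/mol.

D(C–H) ≈ 427 kJ/mol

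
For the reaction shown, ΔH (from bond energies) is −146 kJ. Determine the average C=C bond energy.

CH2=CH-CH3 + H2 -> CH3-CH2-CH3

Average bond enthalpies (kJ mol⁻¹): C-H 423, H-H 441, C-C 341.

Let D be the C=C bond energy.
Σ(broken) = 1×341 + 6×423 + 1×D + 1×441 = 3320 + D
Σ(formed) = 2×341 + 8×423 = 4066
ΔH = Σ(broken) − Σ(formed) = (3320 + D) − (4066) = −746 + D
Setting this equal to −146 kJ gives D = 600 kJ/mol.

D(C=C) ≈ 600 kJ/mol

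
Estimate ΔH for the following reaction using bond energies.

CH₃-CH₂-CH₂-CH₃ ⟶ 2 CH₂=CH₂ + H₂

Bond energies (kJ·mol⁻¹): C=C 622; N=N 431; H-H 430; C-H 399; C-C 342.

Bonds broken (reactants):
  C-C: 3 × 342 = 1026
  C-H: 10 × 399 = 3990
  Σ(broken) = 5016 kJ
Bonds formed (products):
  C-H: 8 × 399 = 3192
  C=C: 2 × 622 = 1244
  H-H: 1 × 430 = 430
  Σ(formed) = 4866 kJ
ΔH = Σ(broken) − Σ(formed) = 5016 − 4866 = +150 kJ

ΔH ≈ +150 kJ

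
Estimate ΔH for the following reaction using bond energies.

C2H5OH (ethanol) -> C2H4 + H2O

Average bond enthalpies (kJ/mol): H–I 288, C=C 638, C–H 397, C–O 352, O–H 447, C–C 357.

ΔH ≈ +21 kJ

Bonds broken (reactants):
  C–C: 1 × 357 = 357
  C–H: 5 × 397 = 1985
  C–O: 1 × 352 = 352
  O–H: 1 × 447 = 447
  Σ(broken) = 3141 kJ
Bonds formed (products):
  C–H: 4 × 397 = 1588
  C=C: 1 × 638 = 638
  O–H: 2 × 447 = 894
  Σ(formed) = 3120 kJ
ΔH = Σ(broken) − Σ(formed) = 3141 − 3120 = +21 kJ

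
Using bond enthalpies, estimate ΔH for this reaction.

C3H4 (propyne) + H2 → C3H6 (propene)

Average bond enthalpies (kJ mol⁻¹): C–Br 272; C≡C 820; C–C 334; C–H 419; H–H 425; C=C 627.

ΔH ≈ −220 kJ

Bonds broken (reactants):
  C≡C: 1 × 820 = 820
  C–C: 1 × 334 = 334
  C–H: 4 × 419 = 1676
  H–H: 1 × 425 = 425
  Σ(broken) = 3255 kJ
Bonds formed (products):
  C–C: 1 × 334 = 334
  C–H: 6 × 419 = 2514
  C=C: 1 × 627 = 627
  Σ(formed) = 3475 kJ
ΔH = Σ(broken) − Σ(formed) = 3255 − 3475 = −220 kJ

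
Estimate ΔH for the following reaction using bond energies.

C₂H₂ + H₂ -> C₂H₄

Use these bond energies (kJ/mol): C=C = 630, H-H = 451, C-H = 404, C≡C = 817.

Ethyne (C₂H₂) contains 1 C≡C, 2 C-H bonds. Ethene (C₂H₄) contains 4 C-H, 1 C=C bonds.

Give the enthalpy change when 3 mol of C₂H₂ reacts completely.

ΔH = −510 kJ

Bonds broken (reactants):
  C≡C: 1 × 817 = 817
  C-H: 2 × 404 = 808
  H-H: 1 × 451 = 451
  Σ(broken) = 2076 kJ
Bonds formed (products):
  C-H: 4 × 404 = 1616
  C=C: 1 × 630 = 630
  Σ(formed) = 2246 kJ
ΔH = Σ(broken) − Σ(formed) = 2076 − 2246 = −170 kJ
For 3× the reaction as written: 3 × (−170) = −510 kJ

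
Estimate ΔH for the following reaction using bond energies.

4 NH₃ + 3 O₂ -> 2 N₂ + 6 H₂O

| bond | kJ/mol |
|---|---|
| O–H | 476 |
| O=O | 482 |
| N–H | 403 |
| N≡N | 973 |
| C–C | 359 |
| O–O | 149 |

Bonds broken (reactants):
  N–H: 12 × 403 = 4836
  O=O: 3 × 482 = 1446
  Σ(broken) = 6282 kJ
Bonds formed (products):
  N≡N: 2 × 973 = 1946
  O–H: 12 × 476 = 5712
  Σ(formed) = 7658 kJ
ΔH = Σ(broken) − Σ(formed) = 6282 − 7658 = −1376 kJ

ΔH ≈ −1376 kJ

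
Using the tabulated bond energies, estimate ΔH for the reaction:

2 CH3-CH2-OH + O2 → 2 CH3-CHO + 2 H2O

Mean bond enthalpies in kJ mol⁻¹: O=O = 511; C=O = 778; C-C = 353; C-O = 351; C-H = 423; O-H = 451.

Bonds broken (reactants):
  C-C: 2 × 353 = 706
  C-H: 10 × 423 = 4230
  C-O: 2 × 351 = 702
  O-H: 2 × 451 = 902
  O=O: 1 × 511 = 511
  Σ(broken) = 7051 kJ
Bonds formed (products):
  C-C: 2 × 353 = 706
  C-H: 8 × 423 = 3384
  C=O: 2 × 778 = 1556
  O-H: 4 × 451 = 1804
  Σ(formed) = 7450 kJ
ΔH = Σ(broken) − Σ(formed) = 7051 − 7450 = −399 kJ

ΔH ≈ −399 kJ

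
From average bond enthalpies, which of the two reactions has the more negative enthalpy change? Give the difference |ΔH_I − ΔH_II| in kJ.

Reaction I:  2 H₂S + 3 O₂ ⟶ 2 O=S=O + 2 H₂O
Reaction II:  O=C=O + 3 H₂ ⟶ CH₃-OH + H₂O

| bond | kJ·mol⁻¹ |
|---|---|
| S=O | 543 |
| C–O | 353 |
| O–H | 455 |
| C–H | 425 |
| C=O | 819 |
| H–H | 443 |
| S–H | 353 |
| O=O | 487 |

Reaction I:
  Bonds broken (reactants):
    O=O: 3 × 487 = 1461
    S–H: 4 × 353 = 1412
    Σ(broken) = 2873 kJ
  Bonds formed (products):
    O–H: 4 × 455 = 1820
    S=O: 4 × 543 = 2172
    Σ(formed) = 3992 kJ
  ΔH_I = 2873 − 3992 = −1119 kJ
Reaction II:
  Bonds broken (reactants):
    C=O: 2 × 819 = 1638
    H–H: 3 × 443 = 1329
    Σ(broken) = 2967 kJ
  Bonds formed (products):
    C–H: 3 × 425 = 1275
    C–O: 1 × 353 = 353
    O–H: 3 × 455 = 1365
    Σ(formed) = 2993 kJ
  ΔH_II = 2967 − 2993 = −26 kJ
ΔH_I − ΔH_II = −1093 kJ, so reaction I has the more negative ΔH; |ΔH_I − ΔH_II| = 1093 kJ.

Reaction I, by 1093 kJ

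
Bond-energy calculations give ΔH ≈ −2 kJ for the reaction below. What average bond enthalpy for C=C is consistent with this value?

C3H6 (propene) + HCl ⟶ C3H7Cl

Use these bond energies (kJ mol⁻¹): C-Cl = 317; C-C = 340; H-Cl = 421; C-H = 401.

D(C=C) ≈ 635 kJ/mol

Let D be the C=C bond energy.
Σ(broken) = 1×340 + 6×401 + 1×D + 1×421 = 3167 + D
Σ(formed) = 2×340 + 1×317 + 7×401 = 3804
ΔH = Σ(broken) − Σ(formed) = (3167 + D) − (3804) = −637 + D
Setting this equal to −2 kJ gives D = 635 kJ/mol.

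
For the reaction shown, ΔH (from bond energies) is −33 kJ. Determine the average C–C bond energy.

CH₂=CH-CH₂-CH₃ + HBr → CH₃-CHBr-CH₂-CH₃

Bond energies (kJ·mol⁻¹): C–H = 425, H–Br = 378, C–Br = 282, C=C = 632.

D(C–C) ≈ 336 kJ/mol

Let D be the C–C bond energy.
Σ(broken) = 2×D + 8×425 + 1×632 + 1×378 = 4410 + 2D
Σ(formed) = 1×282 + 3×D + 9×425 = 4107 + 3D
ΔH = Σ(broken) − Σ(formed) = (4410 + 2D) − (4107 + 3D) = +303 − D
Setting this equal to −33 kJ gives D = 336 kJ/mol.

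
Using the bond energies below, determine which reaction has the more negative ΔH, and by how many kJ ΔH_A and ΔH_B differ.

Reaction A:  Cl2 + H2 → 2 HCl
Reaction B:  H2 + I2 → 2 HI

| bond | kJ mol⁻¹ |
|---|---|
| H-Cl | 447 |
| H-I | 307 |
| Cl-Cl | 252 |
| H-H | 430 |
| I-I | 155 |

Reaction A:
  Bonds broken (reactants):
    Cl-Cl: 1 × 252 = 252
    H-H: 1 × 430 = 430
    Σ(broken) = 682 kJ
  Bonds formed (products):
    H-Cl: 2 × 447 = 894
    Σ(formed) = 894 kJ
  ΔH_A = 682 − 894 = −212 kJ
Reaction B:
  Bonds broken (reactants):
    H-H: 1 × 430 = 430
    I-I: 1 × 155 = 155
    Σ(broken) = 585 kJ
  Bonds formed (products):
    H-I: 2 × 307 = 614
    Σ(formed) = 614 kJ
  ΔH_B = 585 − 614 = −29 kJ
ΔH_A − ΔH_B = −183 kJ, so reaction A has the more negative ΔH; |ΔH_A − ΔH_B| = 183 kJ.

Reaction A, by 183 kJ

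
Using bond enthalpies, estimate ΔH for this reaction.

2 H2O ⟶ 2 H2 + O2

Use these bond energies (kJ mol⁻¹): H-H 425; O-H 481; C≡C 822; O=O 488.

ΔH ≈ +586 kJ

Bonds broken (reactants):
  O-H: 4 × 481 = 1924
  Σ(broken) = 1924 kJ
Bonds formed (products):
  H-H: 2 × 425 = 850
  O=O: 1 × 488 = 488
  Σ(formed) = 1338 kJ
ΔH = Σ(broken) − Σ(formed) = 1924 − 1338 = +586 kJ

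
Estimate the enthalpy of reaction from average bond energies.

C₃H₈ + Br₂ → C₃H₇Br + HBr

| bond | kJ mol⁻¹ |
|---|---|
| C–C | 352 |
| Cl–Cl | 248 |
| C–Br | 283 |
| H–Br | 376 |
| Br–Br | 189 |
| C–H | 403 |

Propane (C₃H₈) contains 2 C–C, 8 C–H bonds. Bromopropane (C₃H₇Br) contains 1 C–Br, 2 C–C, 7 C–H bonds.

Bonds broken (reactants):
  Br–Br: 1 × 189 = 189
  C–C: 2 × 352 = 704
  C–H: 8 × 403 = 3224
  Σ(broken) = 4117 kJ
Bonds formed (products):
  C–Br: 1 × 283 = 283
  C–C: 2 × 352 = 704
  C–H: 7 × 403 = 2821
  H–Br: 1 × 376 = 376
  Σ(formed) = 4184 kJ
ΔH = Σ(broken) − Σ(formed) = 4117 − 4184 = −67 kJ

ΔH ≈ −67 kJ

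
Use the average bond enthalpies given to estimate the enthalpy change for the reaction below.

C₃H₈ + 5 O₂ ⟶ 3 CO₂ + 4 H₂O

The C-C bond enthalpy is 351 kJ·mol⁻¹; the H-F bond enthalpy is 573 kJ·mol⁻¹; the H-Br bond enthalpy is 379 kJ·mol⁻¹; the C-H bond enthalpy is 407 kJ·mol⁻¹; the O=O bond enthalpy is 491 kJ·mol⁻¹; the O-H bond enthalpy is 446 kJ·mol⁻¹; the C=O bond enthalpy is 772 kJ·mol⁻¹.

Bonds broken (reactants):
  C-C: 2 × 351 = 702
  C-H: 8 × 407 = 3256
  O=O: 5 × 491 = 2455
  Σ(broken) = 6413 kJ
Bonds formed (products):
  C=O: 6 × 772 = 4632
  O-H: 8 × 446 = 3568
  Σ(formed) = 8200 kJ
ΔH = Σ(broken) − Σ(formed) = 6413 − 8200 = −1787 kJ

ΔH ≈ −1787 kJ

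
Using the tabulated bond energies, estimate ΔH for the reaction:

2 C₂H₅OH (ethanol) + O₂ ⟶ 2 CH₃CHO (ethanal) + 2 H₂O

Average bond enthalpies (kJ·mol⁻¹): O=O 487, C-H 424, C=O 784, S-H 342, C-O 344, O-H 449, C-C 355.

ΔH ≈ −443 kJ

Bonds broken (reactants):
  C-C: 2 × 355 = 710
  C-H: 10 × 424 = 4240
  C-O: 2 × 344 = 688
  O-H: 2 × 449 = 898
  O=O: 1 × 487 = 487
  Σ(broken) = 7023 kJ
Bonds formed (products):
  C-C: 2 × 355 = 710
  C-H: 8 × 424 = 3392
  C=O: 2 × 784 = 1568
  O-H: 4 × 449 = 1796
  Σ(formed) = 7466 kJ
ΔH = Σ(broken) − Σ(formed) = 7023 − 7466 = −443 kJ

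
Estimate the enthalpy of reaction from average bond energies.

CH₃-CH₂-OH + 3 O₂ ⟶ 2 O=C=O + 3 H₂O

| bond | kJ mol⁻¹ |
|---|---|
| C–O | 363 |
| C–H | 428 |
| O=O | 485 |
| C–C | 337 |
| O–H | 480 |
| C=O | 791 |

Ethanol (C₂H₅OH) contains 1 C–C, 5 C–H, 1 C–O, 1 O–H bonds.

Bonds broken (reactants):
  C–C: 1 × 337 = 337
  C–H: 5 × 428 = 2140
  C–O: 1 × 363 = 363
  O–H: 1 × 480 = 480
  O=O: 3 × 485 = 1455
  Σ(broken) = 4775 kJ
Bonds formed (products):
  C=O: 4 × 791 = 3164
  O–H: 6 × 480 = 2880
  Σ(formed) = 6044 kJ
ΔH = Σ(broken) − Σ(formed) = 4775 − 6044 = −1269 kJ

ΔH ≈ −1269 kJ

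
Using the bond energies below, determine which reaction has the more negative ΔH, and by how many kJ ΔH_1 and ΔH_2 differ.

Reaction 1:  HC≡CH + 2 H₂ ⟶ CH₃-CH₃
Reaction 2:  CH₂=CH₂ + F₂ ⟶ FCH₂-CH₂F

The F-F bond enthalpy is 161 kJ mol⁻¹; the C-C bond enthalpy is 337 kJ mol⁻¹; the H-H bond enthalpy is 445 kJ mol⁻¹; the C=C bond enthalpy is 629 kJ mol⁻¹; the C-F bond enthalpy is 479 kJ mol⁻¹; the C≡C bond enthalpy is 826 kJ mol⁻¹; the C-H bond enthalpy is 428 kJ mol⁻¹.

Reaction 2, by 172 kJ

Reaction 1:
  Bonds broken (reactants):
    C≡C: 1 × 826 = 826
    C-H: 2 × 428 = 856
    H-H: 2 × 445 = 890
    Σ(broken) = 2572 kJ
  Bonds formed (products):
    C-C: 1 × 337 = 337
    C-H: 6 × 428 = 2568
    Σ(formed) = 2905 kJ
  ΔH_1 = 2572 − 2905 = −333 kJ
Reaction 2:
  Bonds broken (reactants):
    C-H: 4 × 428 = 1712
    C=C: 1 × 629 = 629
    F-F: 1 × 161 = 161
    Σ(broken) = 2502 kJ
  Bonds formed (products):
    C-C: 1 × 337 = 337
    C-F: 2 × 479 = 958
    C-H: 4 × 428 = 1712
    Σ(formed) = 3007 kJ
  ΔH_2 = 2502 − 3007 = −505 kJ
ΔH_1 − ΔH_2 = +172 kJ, so reaction 2 has the more negative ΔH; |ΔH_1 − ΔH_2| = 172 kJ.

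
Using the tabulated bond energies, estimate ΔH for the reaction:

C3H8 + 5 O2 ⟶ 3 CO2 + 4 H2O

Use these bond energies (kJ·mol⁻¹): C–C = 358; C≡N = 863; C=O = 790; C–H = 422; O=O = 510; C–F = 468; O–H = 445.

Bonds broken (reactants):
  C–C: 2 × 358 = 716
  C–H: 8 × 422 = 3376
  O=O: 5 × 510 = 2550
  Σ(broken) = 6642 kJ
Bonds formed (products):
  C=O: 6 × 790 = 4740
  O–H: 8 × 445 = 3560
  Σ(formed) = 8300 kJ
ΔH = Σ(broken) − Σ(formed) = 6642 − 8300 = −1658 kJ

ΔH ≈ −1658 kJ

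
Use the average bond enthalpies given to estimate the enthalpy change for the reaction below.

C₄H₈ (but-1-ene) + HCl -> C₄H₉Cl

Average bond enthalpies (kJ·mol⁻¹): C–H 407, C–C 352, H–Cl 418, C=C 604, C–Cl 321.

ΔH ≈ −58 kJ

Bonds broken (reactants):
  C–C: 2 × 352 = 704
  C–H: 8 × 407 = 3256
  C=C: 1 × 604 = 604
  H–Cl: 1 × 418 = 418
  Σ(broken) = 4982 kJ
Bonds formed (products):
  C–C: 3 × 352 = 1056
  C–Cl: 1 × 321 = 321
  C–H: 9 × 407 = 3663
  Σ(formed) = 5040 kJ
ΔH = Σ(broken) − Σ(formed) = 4982 − 5040 = −58 kJ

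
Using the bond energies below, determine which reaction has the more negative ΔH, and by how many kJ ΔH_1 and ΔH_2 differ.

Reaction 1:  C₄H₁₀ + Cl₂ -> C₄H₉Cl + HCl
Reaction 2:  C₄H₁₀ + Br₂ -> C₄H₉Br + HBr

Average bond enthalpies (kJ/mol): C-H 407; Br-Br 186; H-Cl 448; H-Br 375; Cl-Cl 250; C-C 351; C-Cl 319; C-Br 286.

Reaction 1:
  Bonds broken (reactants):
    C-C: 3 × 351 = 1053
    C-H: 10 × 407 = 4070
    Cl-Cl: 1 × 250 = 250
    Σ(broken) = 5373 kJ
  Bonds formed (products):
    C-C: 3 × 351 = 1053
    C-Cl: 1 × 319 = 319
    C-H: 9 × 407 = 3663
    H-Cl: 1 × 448 = 448
    Σ(formed) = 5483 kJ
  ΔH_1 = 5373 − 5483 = −110 kJ
Reaction 2:
  Bonds broken (reactants):
    Br-Br: 1 × 186 = 186
    C-C: 3 × 351 = 1053
    C-H: 10 × 407 = 4070
    Σ(broken) = 5309 kJ
  Bonds formed (products):
    C-Br: 1 × 286 = 286
    C-C: 3 × 351 = 1053
    C-H: 9 × 407 = 3663
    H-Br: 1 × 375 = 375
    Σ(formed) = 5377 kJ
  ΔH_2 = 5309 − 5377 = −68 kJ
ΔH_1 − ΔH_2 = −42 kJ, so reaction 1 has the more negative ΔH; |ΔH_1 − ΔH_2| = 42 kJ.

Reaction 1, by 42 kJ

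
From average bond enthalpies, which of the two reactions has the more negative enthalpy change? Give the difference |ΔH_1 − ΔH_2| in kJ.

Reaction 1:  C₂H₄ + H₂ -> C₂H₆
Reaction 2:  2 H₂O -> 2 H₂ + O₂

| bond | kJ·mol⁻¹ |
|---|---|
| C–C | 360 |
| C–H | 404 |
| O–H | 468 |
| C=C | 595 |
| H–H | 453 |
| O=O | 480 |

Reaction 1:
  Bonds broken (reactants):
    C–H: 4 × 404 = 1616
    C=C: 1 × 595 = 595
    H–H: 1 × 453 = 453
    Σ(broken) = 2664 kJ
  Bonds formed (products):
    C–C: 1 × 360 = 360
    C–H: 6 × 404 = 2424
    Σ(formed) = 2784 kJ
  ΔH_1 = 2664 − 2784 = −120 kJ
Reaction 2:
  Bonds broken (reactants):
    O–H: 4 × 468 = 1872
    Σ(broken) = 1872 kJ
  Bonds formed (products):
    H–H: 2 × 453 = 906
    O=O: 1 × 480 = 480
    Σ(formed) = 1386 kJ
  ΔH_2 = 1872 − 1386 = +486 kJ
ΔH_1 − ΔH_2 = −606 kJ, so reaction 1 has the more negative ΔH; |ΔH_1 − ΔH_2| = 606 kJ.

Reaction 1, by 606 kJ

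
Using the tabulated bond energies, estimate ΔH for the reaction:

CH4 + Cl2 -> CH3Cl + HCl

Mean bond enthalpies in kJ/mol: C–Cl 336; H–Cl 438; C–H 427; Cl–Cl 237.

ΔH ≈ −110 kJ

Bonds broken (reactants):
  C–H: 4 × 427 = 1708
  Cl–Cl: 1 × 237 = 237
  Σ(broken) = 1945 kJ
Bonds formed (products):
  C–Cl: 1 × 336 = 336
  C–H: 3 × 427 = 1281
  H–Cl: 1 × 438 = 438
  Σ(formed) = 2055 kJ
ΔH = Σ(broken) − Σ(formed) = 1945 − 2055 = −110 kJ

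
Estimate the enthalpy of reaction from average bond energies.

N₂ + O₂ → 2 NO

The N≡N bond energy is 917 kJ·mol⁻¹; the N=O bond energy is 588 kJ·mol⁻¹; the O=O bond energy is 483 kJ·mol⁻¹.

Bonds broken (reactants):
  N≡N: 1 × 917 = 917
  O=O: 1 × 483 = 483
  Σ(broken) = 1400 kJ
Bonds formed (products):
  N=O: 2 × 588 = 1176
  Σ(formed) = 1176 kJ
ΔH = Σ(broken) − Σ(formed) = 1400 − 1176 = +224 kJ

ΔH ≈ +224 kJ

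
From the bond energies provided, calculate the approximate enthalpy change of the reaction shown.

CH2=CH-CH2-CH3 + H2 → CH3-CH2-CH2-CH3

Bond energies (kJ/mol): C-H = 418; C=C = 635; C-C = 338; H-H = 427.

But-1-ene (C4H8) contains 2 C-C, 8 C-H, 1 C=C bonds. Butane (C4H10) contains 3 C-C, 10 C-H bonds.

Bonds broken (reactants):
  C-C: 2 × 338 = 676
  C-H: 8 × 418 = 3344
  C=C: 1 × 635 = 635
  H-H: 1 × 427 = 427
  Σ(broken) = 5082 kJ
Bonds formed (products):
  C-C: 3 × 338 = 1014
  C-H: 10 × 418 = 4180
  Σ(formed) = 5194 kJ
ΔH = Σ(broken) − Σ(formed) = 5082 − 5194 = −112 kJ

ΔH ≈ −112 kJ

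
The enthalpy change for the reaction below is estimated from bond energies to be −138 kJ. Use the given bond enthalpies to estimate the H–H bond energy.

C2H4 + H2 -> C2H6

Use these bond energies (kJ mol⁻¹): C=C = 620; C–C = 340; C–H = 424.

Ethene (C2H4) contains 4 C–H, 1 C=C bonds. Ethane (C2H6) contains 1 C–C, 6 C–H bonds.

Let D be the H–H bond energy.
Σ(broken) = 4×424 + 1×620 + 1×D = 2316 + D
Σ(formed) = 1×340 + 6×424 = 2884
ΔH = Σ(broken) − Σ(formed) = (2316 + D) − (2884) = −568 + D
Setting this equal to −138 kJ gives D = 430 kJ/mol.

D(H–H) ≈ 430 kJ/mol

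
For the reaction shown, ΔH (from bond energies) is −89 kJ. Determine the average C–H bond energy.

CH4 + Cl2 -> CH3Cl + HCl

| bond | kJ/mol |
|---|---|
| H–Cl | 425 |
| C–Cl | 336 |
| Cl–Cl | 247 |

Let D be the C–H bond energy.
Σ(broken) = 4×D + 1×247 = 247 + 4D
Σ(formed) = 1×336 + 3×D + 1×425 = 761 + 3D
ΔH = Σ(broken) − Σ(formed) = (247 + 4D) − (761 + 3D) = −514 + D
Setting this equal to −89 kJ gives D = 425 kJ/mol.

D(C–H) ≈ 425 kJ/mol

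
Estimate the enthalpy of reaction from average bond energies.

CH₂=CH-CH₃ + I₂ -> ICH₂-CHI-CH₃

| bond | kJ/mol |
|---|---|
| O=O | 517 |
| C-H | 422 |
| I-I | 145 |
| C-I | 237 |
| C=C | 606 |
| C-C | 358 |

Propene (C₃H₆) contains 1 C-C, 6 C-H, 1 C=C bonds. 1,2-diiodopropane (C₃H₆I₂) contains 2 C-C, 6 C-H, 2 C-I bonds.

ΔH ≈ −81 kJ

Bonds broken (reactants):
  C-C: 1 × 358 = 358
  C-H: 6 × 422 = 2532
  C=C: 1 × 606 = 606
  I-I: 1 × 145 = 145
  Σ(broken) = 3641 kJ
Bonds formed (products):
  C-C: 2 × 358 = 716
  C-H: 6 × 422 = 2532
  C-I: 2 × 237 = 474
  Σ(formed) = 3722 kJ
ΔH = Σ(broken) − Σ(formed) = 3641 − 3722 = −81 kJ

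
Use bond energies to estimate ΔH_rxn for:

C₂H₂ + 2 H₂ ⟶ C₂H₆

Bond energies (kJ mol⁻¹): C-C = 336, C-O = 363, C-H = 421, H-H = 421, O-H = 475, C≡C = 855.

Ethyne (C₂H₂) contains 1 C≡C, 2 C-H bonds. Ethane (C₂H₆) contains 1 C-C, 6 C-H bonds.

ΔH ≈ −323 kJ

Bonds broken (reactants):
  C≡C: 1 × 855 = 855
  C-H: 2 × 421 = 842
  H-H: 2 × 421 = 842
  Σ(broken) = 2539 kJ
Bonds formed (products):
  C-C: 1 × 336 = 336
  C-H: 6 × 421 = 2526
  Σ(formed) = 2862 kJ
ΔH = Σ(broken) − Σ(formed) = 2539 − 2862 = −323 kJ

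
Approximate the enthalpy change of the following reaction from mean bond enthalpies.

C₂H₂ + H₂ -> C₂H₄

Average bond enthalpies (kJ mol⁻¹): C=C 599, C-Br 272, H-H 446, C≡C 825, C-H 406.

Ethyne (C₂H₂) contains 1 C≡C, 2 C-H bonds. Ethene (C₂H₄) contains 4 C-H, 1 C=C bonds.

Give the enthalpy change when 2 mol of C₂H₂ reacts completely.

Bonds broken (reactants):
  C≡C: 1 × 825 = 825
  C-H: 2 × 406 = 812
  H-H: 1 × 446 = 446
  Σ(broken) = 2083 kJ
Bonds formed (products):
  C-H: 4 × 406 = 1624
  C=C: 1 × 599 = 599
  Σ(formed) = 2223 kJ
ΔH = Σ(broken) − Σ(formed) = 2083 − 2223 = −140 kJ
For 2× the reaction as written: 2 × (−140) = −280 kJ

ΔH = −280 kJ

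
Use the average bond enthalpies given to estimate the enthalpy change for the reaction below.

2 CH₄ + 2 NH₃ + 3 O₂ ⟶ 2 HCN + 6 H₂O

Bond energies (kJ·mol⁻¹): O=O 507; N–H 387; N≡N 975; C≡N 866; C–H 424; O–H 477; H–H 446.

ΔH ≈ −1069 kJ

Bonds broken (reactants):
  C–H: 8 × 424 = 3392
  N–H: 6 × 387 = 2322
  O=O: 3 × 507 = 1521
  Σ(broken) = 7235 kJ
Bonds formed (products):
  C≡N: 2 × 866 = 1732
  C–H: 2 × 424 = 848
  O–H: 12 × 477 = 5724
  Σ(formed) = 8304 kJ
ΔH = Σ(broken) − Σ(formed) = 7235 − 8304 = −1069 kJ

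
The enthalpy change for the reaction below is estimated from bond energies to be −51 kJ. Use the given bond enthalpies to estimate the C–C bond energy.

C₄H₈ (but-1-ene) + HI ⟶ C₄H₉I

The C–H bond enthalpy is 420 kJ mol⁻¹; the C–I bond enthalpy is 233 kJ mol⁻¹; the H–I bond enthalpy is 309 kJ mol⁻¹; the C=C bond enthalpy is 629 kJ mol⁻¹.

D(C–C) ≈ 336 kJ/mol

Let D be the C–C bond energy.
Σ(broken) = 2×D + 8×420 + 1×629 + 1×309 = 4298 + 2D
Σ(formed) = 3×D + 9×420 + 1×233 = 4013 + 3D
ΔH = Σ(broken) − Σ(formed) = (4298 + 2D) − (4013 + 3D) = +285 − D
Setting this equal to −51 kJ gives D = 336 kJ/mol.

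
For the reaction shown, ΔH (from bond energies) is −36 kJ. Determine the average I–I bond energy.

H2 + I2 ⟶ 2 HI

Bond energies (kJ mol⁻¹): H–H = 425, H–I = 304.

Let D be the I–I bond energy.
Σ(broken) = 1×425 + 1×D = 425 + D
Σ(formed) = 2×304 = 608
ΔH = Σ(broken) − Σ(formed) = (425 + D) − (608) = −183 + D
Setting this equal to −36 kJ gives D = 147 kJ/mol.

D(I–I) ≈ 147 kJ/mol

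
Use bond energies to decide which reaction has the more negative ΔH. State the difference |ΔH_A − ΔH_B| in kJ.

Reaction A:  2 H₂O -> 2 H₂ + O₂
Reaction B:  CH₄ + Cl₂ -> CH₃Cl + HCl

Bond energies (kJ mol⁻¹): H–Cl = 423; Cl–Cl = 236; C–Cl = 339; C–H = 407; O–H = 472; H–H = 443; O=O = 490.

Reaction A:
  Bonds broken (reactants):
    O–H: 4 × 472 = 1888
    Σ(broken) = 1888 kJ
  Bonds formed (products):
    H–H: 2 × 443 = 886
    O=O: 1 × 490 = 490
    Σ(formed) = 1376 kJ
  ΔH_A = 1888 − 1376 = +512 kJ
Reaction B:
  Bonds broken (reactants):
    C–H: 4 × 407 = 1628
    Cl–Cl: 1 × 236 = 236
    Σ(broken) = 1864 kJ
  Bonds formed (products):
    C–Cl: 1 × 339 = 339
    C–H: 3 × 407 = 1221
    H–Cl: 1 × 423 = 423
    Σ(formed) = 1983 kJ
  ΔH_B = 1864 − 1983 = −119 kJ
ΔH_A − ΔH_B = +631 kJ, so reaction B has the more negative ΔH; |ΔH_A − ΔH_B| = 631 kJ.

Reaction B, by 631 kJ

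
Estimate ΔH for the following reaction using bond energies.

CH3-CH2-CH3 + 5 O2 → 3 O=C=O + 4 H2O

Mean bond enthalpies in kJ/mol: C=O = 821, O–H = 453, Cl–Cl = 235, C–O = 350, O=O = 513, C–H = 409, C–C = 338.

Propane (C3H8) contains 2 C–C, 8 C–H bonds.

ΔH ≈ −2037 kJ

Bonds broken (reactants):
  C–C: 2 × 338 = 676
  C–H: 8 × 409 = 3272
  O=O: 5 × 513 = 2565
  Σ(broken) = 6513 kJ
Bonds formed (products):
  C=O: 6 × 821 = 4926
  O–H: 8 × 453 = 3624
  Σ(formed) = 8550 kJ
ΔH = Σ(broken) − Σ(formed) = 6513 − 8550 = −2037 kJ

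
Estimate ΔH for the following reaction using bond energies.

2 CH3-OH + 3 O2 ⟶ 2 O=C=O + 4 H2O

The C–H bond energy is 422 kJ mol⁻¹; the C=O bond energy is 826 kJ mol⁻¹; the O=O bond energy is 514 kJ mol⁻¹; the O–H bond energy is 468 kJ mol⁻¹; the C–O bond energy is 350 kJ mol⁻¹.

Bonds broken (reactants):
  C–H: 6 × 422 = 2532
  C–O: 2 × 350 = 700
  O–H: 2 × 468 = 936
  O=O: 3 × 514 = 1542
  Σ(broken) = 5710 kJ
Bonds formed (products):
  C=O: 4 × 826 = 3304
  O–H: 8 × 468 = 3744
  Σ(formed) = 7048 kJ
ΔH = Σ(broken) − Σ(formed) = 5710 − 7048 = −1338 kJ

ΔH ≈ −1338 kJ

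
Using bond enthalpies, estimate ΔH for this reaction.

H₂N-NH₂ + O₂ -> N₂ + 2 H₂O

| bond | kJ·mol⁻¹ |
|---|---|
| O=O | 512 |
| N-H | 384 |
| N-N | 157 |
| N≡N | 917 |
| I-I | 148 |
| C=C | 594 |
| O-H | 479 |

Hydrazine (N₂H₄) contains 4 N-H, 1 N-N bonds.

ΔH ≈ −628 kJ

Bonds broken (reactants):
  N-H: 4 × 384 = 1536
  N-N: 1 × 157 = 157
  O=O: 1 × 512 = 512
  Σ(broken) = 2205 kJ
Bonds formed (products):
  N≡N: 1 × 917 = 917
  O-H: 4 × 479 = 1916
  Σ(formed) = 2833 kJ
ΔH = Σ(broken) − Σ(formed) = 2205 − 2833 = −628 kJ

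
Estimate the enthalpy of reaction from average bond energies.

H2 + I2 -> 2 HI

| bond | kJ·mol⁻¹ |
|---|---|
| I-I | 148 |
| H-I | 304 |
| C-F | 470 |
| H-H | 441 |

Bonds broken (reactants):
  H-H: 1 × 441 = 441
  I-I: 1 × 148 = 148
  Σ(broken) = 589 kJ
Bonds formed (products):
  H-I: 2 × 304 = 608
  Σ(formed) = 608 kJ
ΔH = Σ(broken) − Σ(formed) = 589 − 608 = −19 kJ

ΔH ≈ −19 kJ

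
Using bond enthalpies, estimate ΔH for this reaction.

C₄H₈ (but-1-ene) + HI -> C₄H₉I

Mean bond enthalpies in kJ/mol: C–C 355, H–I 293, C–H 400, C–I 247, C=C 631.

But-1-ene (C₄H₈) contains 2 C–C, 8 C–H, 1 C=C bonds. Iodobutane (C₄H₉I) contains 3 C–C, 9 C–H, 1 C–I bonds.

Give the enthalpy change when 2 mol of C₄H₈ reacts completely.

Bonds broken (reactants):
  C–C: 2 × 355 = 710
  C–H: 8 × 400 = 3200
  C=C: 1 × 631 = 631
  H–I: 1 × 293 = 293
  Σ(broken) = 4834 kJ
Bonds formed (products):
  C–C: 3 × 355 = 1065
  C–H: 9 × 400 = 3600
  C–I: 1 × 247 = 247
  Σ(formed) = 4912 kJ
ΔH = Σ(broken) − Σ(formed) = 4834 − 4912 = −78 kJ
For 2× the reaction as written: 2 × (−78) = −156 kJ

ΔH = −156 kJ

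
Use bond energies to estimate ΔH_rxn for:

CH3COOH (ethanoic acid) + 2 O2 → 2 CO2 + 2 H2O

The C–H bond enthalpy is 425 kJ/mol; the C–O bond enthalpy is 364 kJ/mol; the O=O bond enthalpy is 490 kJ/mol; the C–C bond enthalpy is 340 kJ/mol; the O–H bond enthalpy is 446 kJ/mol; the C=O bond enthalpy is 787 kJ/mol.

ΔH ≈ −740 kJ

Bonds broken (reactants):
  C–C: 1 × 340 = 340
  C–H: 3 × 425 = 1275
  C–O: 1 × 364 = 364
  C=O: 1 × 787 = 787
  O–H: 1 × 446 = 446
  O=O: 2 × 490 = 980
  Σ(broken) = 4192 kJ
Bonds formed (products):
  C=O: 4 × 787 = 3148
  O–H: 4 × 446 = 1784
  Σ(formed) = 4932 kJ
ΔH = Σ(broken) − Σ(formed) = 4192 − 4932 = −740 kJ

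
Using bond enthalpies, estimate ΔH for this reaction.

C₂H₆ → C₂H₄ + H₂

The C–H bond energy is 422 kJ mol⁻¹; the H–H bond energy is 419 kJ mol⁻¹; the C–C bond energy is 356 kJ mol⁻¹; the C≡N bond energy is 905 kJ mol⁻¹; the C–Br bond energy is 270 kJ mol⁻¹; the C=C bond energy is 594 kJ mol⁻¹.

ΔH ≈ +187 kJ

Bonds broken (reactants):
  C–C: 1 × 356 = 356
  C–H: 6 × 422 = 2532
  Σ(broken) = 2888 kJ
Bonds formed (products):
  C–H: 4 × 422 = 1688
  C=C: 1 × 594 = 594
  H–H: 1 × 419 = 419
  Σ(formed) = 2701 kJ
ΔH = Σ(broken) − Σ(formed) = 2888 − 2701 = +187 kJ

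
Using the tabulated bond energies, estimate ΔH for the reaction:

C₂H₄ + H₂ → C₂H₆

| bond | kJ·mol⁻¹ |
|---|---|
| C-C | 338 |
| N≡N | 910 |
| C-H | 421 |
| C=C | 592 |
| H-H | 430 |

Bonds broken (reactants):
  C-H: 4 × 421 = 1684
  C=C: 1 × 592 = 592
  H-H: 1 × 430 = 430
  Σ(broken) = 2706 kJ
Bonds formed (products):
  C-C: 1 × 338 = 338
  C-H: 6 × 421 = 2526
  Σ(formed) = 2864 kJ
ΔH = Σ(broken) − Σ(formed) = 2706 − 2864 = −158 kJ

ΔH ≈ −158 kJ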